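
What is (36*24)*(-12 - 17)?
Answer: -25056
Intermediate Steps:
(36*24)*(-12 - 17) = 864*(-29) = -25056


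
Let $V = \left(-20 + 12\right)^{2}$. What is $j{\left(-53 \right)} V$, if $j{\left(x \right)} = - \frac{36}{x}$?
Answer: $\frac{2304}{53} \approx 43.472$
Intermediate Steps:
$V = 64$ ($V = \left(-8\right)^{2} = 64$)
$j{\left(-53 \right)} V = - \frac{36}{-53} \cdot 64 = \left(-36\right) \left(- \frac{1}{53}\right) 64 = \frac{36}{53} \cdot 64 = \frac{2304}{53}$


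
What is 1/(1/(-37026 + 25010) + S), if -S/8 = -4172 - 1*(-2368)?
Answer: 12016/173414911 ≈ 6.9291e-5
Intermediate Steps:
S = 14432 (S = -8*(-4172 - 1*(-2368)) = -8*(-4172 + 2368) = -8*(-1804) = 14432)
1/(1/(-37026 + 25010) + S) = 1/(1/(-37026 + 25010) + 14432) = 1/(1/(-12016) + 14432) = 1/(-1/12016 + 14432) = 1/(173414911/12016) = 12016/173414911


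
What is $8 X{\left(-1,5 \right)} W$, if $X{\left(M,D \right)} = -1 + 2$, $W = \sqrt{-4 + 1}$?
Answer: $8 i \sqrt{3} \approx 13.856 i$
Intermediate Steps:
$W = i \sqrt{3}$ ($W = \sqrt{-3} = i \sqrt{3} \approx 1.732 i$)
$X{\left(M,D \right)} = 1$
$8 X{\left(-1,5 \right)} W = 8 \cdot 1 i \sqrt{3} = 8 i \sqrt{3}$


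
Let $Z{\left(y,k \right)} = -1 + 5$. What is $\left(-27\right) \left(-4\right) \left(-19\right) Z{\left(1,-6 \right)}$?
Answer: $-8208$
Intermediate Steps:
$Z{\left(y,k \right)} = 4$
$\left(-27\right) \left(-4\right) \left(-19\right) Z{\left(1,-6 \right)} = \left(-27\right) \left(-4\right) \left(-19\right) 4 = 108 \left(-19\right) 4 = \left(-2052\right) 4 = -8208$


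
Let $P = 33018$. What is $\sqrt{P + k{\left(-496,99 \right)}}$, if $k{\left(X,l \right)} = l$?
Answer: $\sqrt{33117} \approx 181.98$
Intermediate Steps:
$\sqrt{P + k{\left(-496,99 \right)}} = \sqrt{33018 + 99} = \sqrt{33117}$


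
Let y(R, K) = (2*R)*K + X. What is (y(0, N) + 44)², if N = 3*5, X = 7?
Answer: 2601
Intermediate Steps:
N = 15
y(R, K) = 7 + 2*K*R (y(R, K) = (2*R)*K + 7 = 2*K*R + 7 = 7 + 2*K*R)
(y(0, N) + 44)² = ((7 + 2*15*0) + 44)² = ((7 + 0) + 44)² = (7 + 44)² = 51² = 2601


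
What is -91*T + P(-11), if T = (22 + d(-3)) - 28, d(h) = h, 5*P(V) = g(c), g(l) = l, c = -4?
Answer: 4091/5 ≈ 818.20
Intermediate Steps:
P(V) = -⅘ (P(V) = (⅕)*(-4) = -⅘)
T = -9 (T = (22 - 3) - 28 = 19 - 28 = -9)
-91*T + P(-11) = -91*(-9) - ⅘ = 819 - ⅘ = 4091/5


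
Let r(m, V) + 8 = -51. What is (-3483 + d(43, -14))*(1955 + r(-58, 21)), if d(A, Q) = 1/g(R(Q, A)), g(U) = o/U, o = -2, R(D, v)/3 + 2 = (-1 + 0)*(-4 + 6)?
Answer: -6592392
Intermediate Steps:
R(D, v) = -12 (R(D, v) = -6 + 3*((-1 + 0)*(-4 + 6)) = -6 + 3*(-1*2) = -6 + 3*(-2) = -6 - 6 = -12)
g(U) = -2/U
d(A, Q) = 6 (d(A, Q) = 1/(-2/(-12)) = 1/(-2*(-1/12)) = 1/(⅙) = 6)
r(m, V) = -59 (r(m, V) = -8 - 51 = -59)
(-3483 + d(43, -14))*(1955 + r(-58, 21)) = (-3483 + 6)*(1955 - 59) = -3477*1896 = -6592392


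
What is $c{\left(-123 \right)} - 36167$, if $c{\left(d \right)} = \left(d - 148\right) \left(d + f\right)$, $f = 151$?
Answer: $-43755$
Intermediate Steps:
$c{\left(d \right)} = \left(-148 + d\right) \left(151 + d\right)$ ($c{\left(d \right)} = \left(d - 148\right) \left(d + 151\right) = \left(-148 + d\right) \left(151 + d\right)$)
$c{\left(-123 \right)} - 36167 = \left(-22348 + \left(-123\right)^{2} + 3 \left(-123\right)\right) - 36167 = \left(-22348 + 15129 - 369\right) - 36167 = -7588 - 36167 = -43755$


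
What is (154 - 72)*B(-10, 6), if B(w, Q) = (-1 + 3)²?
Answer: 328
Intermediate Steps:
B(w, Q) = 4 (B(w, Q) = 2² = 4)
(154 - 72)*B(-10, 6) = (154 - 72)*4 = 82*4 = 328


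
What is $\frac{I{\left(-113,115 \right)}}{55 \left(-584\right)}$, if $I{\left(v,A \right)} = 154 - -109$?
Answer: $- \frac{263}{32120} \approx -0.008188$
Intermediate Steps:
$I{\left(v,A \right)} = 263$ ($I{\left(v,A \right)} = 154 + 109 = 263$)
$\frac{I{\left(-113,115 \right)}}{55 \left(-584\right)} = \frac{263}{55 \left(-584\right)} = \frac{263}{-32120} = 263 \left(- \frac{1}{32120}\right) = - \frac{263}{32120}$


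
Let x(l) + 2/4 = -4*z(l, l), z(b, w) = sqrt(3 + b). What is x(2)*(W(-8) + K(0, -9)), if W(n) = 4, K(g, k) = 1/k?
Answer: -35/18 - 140*sqrt(5)/9 ≈ -36.728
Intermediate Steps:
x(l) = -1/2 - 4*sqrt(3 + l)
x(2)*(W(-8) + K(0, -9)) = (-1/2 - 4*sqrt(3 + 2))*(4 + 1/(-9)) = (-1/2 - 4*sqrt(5))*(4 - 1/9) = (-1/2 - 4*sqrt(5))*(35/9) = -35/18 - 140*sqrt(5)/9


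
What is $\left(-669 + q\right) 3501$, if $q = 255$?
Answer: $-1449414$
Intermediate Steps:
$\left(-669 + q\right) 3501 = \left(-669 + 255\right) 3501 = \left(-414\right) 3501 = -1449414$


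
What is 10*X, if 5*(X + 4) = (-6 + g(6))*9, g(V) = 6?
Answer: -40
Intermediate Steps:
X = -4 (X = -4 + ((-6 + 6)*9)/5 = -4 + (0*9)/5 = -4 + (⅕)*0 = -4 + 0 = -4)
10*X = 10*(-4) = -40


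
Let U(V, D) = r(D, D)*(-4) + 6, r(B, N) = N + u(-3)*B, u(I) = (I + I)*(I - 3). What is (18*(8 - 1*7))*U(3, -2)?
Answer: 5436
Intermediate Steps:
u(I) = 2*I*(-3 + I) (u(I) = (2*I)*(-3 + I) = 2*I*(-3 + I))
r(B, N) = N + 36*B (r(B, N) = N + (2*(-3)*(-3 - 3))*B = N + (2*(-3)*(-6))*B = N + 36*B)
U(V, D) = 6 - 148*D (U(V, D) = (D + 36*D)*(-4) + 6 = (37*D)*(-4) + 6 = -148*D + 6 = 6 - 148*D)
(18*(8 - 1*7))*U(3, -2) = (18*(8 - 1*7))*(6 - 148*(-2)) = (18*(8 - 7))*(6 + 296) = (18*1)*302 = 18*302 = 5436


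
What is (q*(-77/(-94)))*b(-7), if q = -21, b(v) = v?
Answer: 11319/94 ≈ 120.41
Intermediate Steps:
(q*(-77/(-94)))*b(-7) = -(-1617)/(-94)*(-7) = -(-1617)*(-1)/94*(-7) = -21*77/94*(-7) = -1617/94*(-7) = 11319/94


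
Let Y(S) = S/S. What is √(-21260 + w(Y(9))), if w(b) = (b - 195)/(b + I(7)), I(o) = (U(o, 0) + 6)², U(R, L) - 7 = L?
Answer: I*√153611745/85 ≈ 145.81*I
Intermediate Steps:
Y(S) = 1
U(R, L) = 7 + L
I(o) = 169 (I(o) = ((7 + 0) + 6)² = (7 + 6)² = 13² = 169)
w(b) = (-195 + b)/(169 + b) (w(b) = (b - 195)/(b + 169) = (-195 + b)/(169 + b))
√(-21260 + w(Y(9))) = √(-21260 + (-195 + 1)/(169 + 1)) = √(-21260 - 194/170) = √(-21260 + (1/170)*(-194)) = √(-21260 - 97/85) = √(-1807197/85) = I*√153611745/85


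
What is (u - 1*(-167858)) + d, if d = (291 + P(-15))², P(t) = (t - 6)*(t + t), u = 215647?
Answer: 1231746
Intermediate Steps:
P(t) = 2*t*(-6 + t) (P(t) = (-6 + t)*(2*t) = 2*t*(-6 + t))
d = 848241 (d = (291 + 2*(-15)*(-6 - 15))² = (291 + 2*(-15)*(-21))² = (291 + 630)² = 921² = 848241)
(u - 1*(-167858)) + d = (215647 - 1*(-167858)) + 848241 = (215647 + 167858) + 848241 = 383505 + 848241 = 1231746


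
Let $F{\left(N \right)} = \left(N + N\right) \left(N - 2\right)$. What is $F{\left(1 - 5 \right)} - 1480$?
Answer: $-1432$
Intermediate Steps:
$F{\left(N \right)} = 2 N \left(-2 + N\right)$
$F{\left(1 - 5 \right)} - 1480 = 2 \left(1 - 5\right) \left(-2 + \left(1 - 5\right)\right) - 1480 = 2 \left(-4\right) \left(-2 - 4\right) - 1480 = 2 \left(-4\right) \left(-6\right) - 1480 = 48 - 1480 = -1432$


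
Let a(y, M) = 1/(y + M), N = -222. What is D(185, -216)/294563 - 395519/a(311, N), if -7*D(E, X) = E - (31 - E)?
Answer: -72582778972070/2061941 ≈ -3.5201e+7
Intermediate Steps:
a(y, M) = 1/(M + y)
D(E, X) = 31/7 - 2*E/7 (D(E, X) = -(E - (31 - E))/7 = -(E + (-31 + E))/7 = -(-31 + 2*E)/7 = 31/7 - 2*E/7)
D(185, -216)/294563 - 395519/a(311, N) = (31/7 - 2/7*185)/294563 - 395519/(1/(-222 + 311)) = (31/7 - 370/7)*(1/294563) - 395519/(1/89) = -339/7*1/294563 - 395519/1/89 = -339/2061941 - 395519*89 = -339/2061941 - 35201191 = -72582778972070/2061941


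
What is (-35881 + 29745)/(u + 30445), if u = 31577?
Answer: -3068/31011 ≈ -0.098933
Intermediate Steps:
(-35881 + 29745)/(u + 30445) = (-35881 + 29745)/(31577 + 30445) = -6136/62022 = -6136*1/62022 = -3068/31011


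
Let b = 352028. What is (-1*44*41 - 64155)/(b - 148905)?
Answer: -65959/203123 ≈ -0.32472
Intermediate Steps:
(-1*44*41 - 64155)/(b - 148905) = (-1*44*41 - 64155)/(352028 - 148905) = (-44*41 - 64155)/203123 = (-1804 - 64155)*(1/203123) = -65959*1/203123 = -65959/203123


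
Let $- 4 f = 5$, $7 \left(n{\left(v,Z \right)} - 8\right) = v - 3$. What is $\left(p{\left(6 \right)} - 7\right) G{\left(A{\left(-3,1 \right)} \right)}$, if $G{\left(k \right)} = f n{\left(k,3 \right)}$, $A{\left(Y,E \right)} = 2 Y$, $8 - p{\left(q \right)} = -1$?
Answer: $- \frac{235}{14} \approx -16.786$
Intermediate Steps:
$p{\left(q \right)} = 9$ ($p{\left(q \right)} = 8 - -1 = 8 + 1 = 9$)
$n{\left(v,Z \right)} = \frac{53}{7} + \frac{v}{7}$ ($n{\left(v,Z \right)} = 8 + \frac{v - 3}{7} = 8 + \frac{-3 + v}{7} = 8 + \left(- \frac{3}{7} + \frac{v}{7}\right) = \frac{53}{7} + \frac{v}{7}$)
$f = - \frac{5}{4}$ ($f = \left(- \frac{1}{4}\right) 5 = - \frac{5}{4} \approx -1.25$)
$G{\left(k \right)} = - \frac{265}{28} - \frac{5 k}{28}$ ($G{\left(k \right)} = - \frac{5 \left(\frac{53}{7} + \frac{k}{7}\right)}{4} = - \frac{265}{28} - \frac{5 k}{28}$)
$\left(p{\left(6 \right)} - 7\right) G{\left(A{\left(-3,1 \right)} \right)} = \left(9 - 7\right) \left(- \frac{265}{28} - \frac{5 \cdot 2 \left(-3\right)}{28}\right) = 2 \left(- \frac{265}{28} - - \frac{15}{14}\right) = 2 \left(- \frac{265}{28} + \frac{15}{14}\right) = 2 \left(- \frac{235}{28}\right) = - \frac{235}{14}$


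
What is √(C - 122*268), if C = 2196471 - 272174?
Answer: √1891601 ≈ 1375.4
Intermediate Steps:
C = 1924297
√(C - 122*268) = √(1924297 - 122*268) = √(1924297 - 32696) = √1891601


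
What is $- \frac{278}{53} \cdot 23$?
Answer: $- \frac{6394}{53} \approx -120.64$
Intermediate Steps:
$- \frac{278}{53} \cdot 23 = \left(-278\right) \frac{1}{53} \cdot 23 = \left(- \frac{278}{53}\right) 23 = - \frac{6394}{53}$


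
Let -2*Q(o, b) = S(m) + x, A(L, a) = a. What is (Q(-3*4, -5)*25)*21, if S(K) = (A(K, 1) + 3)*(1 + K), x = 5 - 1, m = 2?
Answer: -4200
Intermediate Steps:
x = 4
S(K) = 4 + 4*K (S(K) = (1 + 3)*(1 + K) = 4*(1 + K) = 4 + 4*K)
Q(o, b) = -8 (Q(o, b) = -((4 + 4*2) + 4)/2 = -((4 + 8) + 4)/2 = -(12 + 4)/2 = -½*16 = -8)
(Q(-3*4, -5)*25)*21 = -8*25*21 = -200*21 = -4200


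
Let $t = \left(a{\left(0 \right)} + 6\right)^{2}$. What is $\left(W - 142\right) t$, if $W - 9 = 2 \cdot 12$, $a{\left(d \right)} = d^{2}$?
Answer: $-3924$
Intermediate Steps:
$t = 36$ ($t = \left(0^{2} + 6\right)^{2} = \left(0 + 6\right)^{2} = 6^{2} = 36$)
$W = 33$ ($W = 9 + 2 \cdot 12 = 9 + 24 = 33$)
$\left(W - 142\right) t = \left(33 - 142\right) 36 = \left(-109\right) 36 = -3924$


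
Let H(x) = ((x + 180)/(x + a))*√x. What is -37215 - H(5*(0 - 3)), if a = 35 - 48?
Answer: -37215 + 165*I*√15/28 ≈ -37215.0 + 22.823*I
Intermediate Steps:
a = -13
H(x) = √x*(180 + x)/(-13 + x) (H(x) = ((x + 180)/(x - 13))*√x = ((180 + x)/(-13 + x))*√x = √x*(180 + x)/(-13 + x))
-37215 - H(5*(0 - 3)) = -37215 - √(5*(0 - 3))*(180 + 5*(0 - 3))/(-13 + 5*(0 - 3)) = -37215 - √(5*(-3))*(180 + 5*(-3))/(-13 + 5*(-3)) = -37215 - √(-15)*(180 - 15)/(-13 - 15) = -37215 - I*√15*165/(-28) = -37215 - I*√15*(-1)*165/28 = -37215 - (-165)*I*√15/28 = -37215 + 165*I*√15/28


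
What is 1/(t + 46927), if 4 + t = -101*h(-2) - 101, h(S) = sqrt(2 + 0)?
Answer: 23411/1096139641 + 101*sqrt(2)/2192279282 ≈ 2.1423e-5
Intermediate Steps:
h(S) = sqrt(2)
t = -105 - 101*sqrt(2) (t = -4 + (-101*sqrt(2) - 101) = -4 + (-101 - 101*sqrt(2)) = -105 - 101*sqrt(2) ≈ -247.84)
1/(t + 46927) = 1/((-105 - 101*sqrt(2)) + 46927) = 1/(46822 - 101*sqrt(2))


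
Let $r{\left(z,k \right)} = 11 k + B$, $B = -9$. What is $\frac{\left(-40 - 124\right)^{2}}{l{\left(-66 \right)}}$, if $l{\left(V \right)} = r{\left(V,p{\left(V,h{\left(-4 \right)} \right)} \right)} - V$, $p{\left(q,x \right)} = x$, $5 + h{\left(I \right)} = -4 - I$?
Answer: $13448$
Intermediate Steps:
$h{\left(I \right)} = -9 - I$ ($h{\left(I \right)} = -5 - \left(4 + I\right) = -9 - I$)
$r{\left(z,k \right)} = -9 + 11 k$ ($r{\left(z,k \right)} = 11 k - 9 = -9 + 11 k$)
$l{\left(V \right)} = -64 - V$ ($l{\left(V \right)} = \left(-9 + 11 \left(-9 - -4\right)\right) - V = \left(-9 + 11 \left(-9 + 4\right)\right) - V = \left(-9 + 11 \left(-5\right)\right) - V = \left(-9 - 55\right) - V = -64 - V$)
$\frac{\left(-40 - 124\right)^{2}}{l{\left(-66 \right)}} = \frac{\left(-40 - 124\right)^{2}}{-64 - -66} = \frac{\left(-164\right)^{2}}{-64 + 66} = \frac{26896}{2} = 26896 \cdot \frac{1}{2} = 13448$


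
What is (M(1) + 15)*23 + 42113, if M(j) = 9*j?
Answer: 42665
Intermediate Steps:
(M(1) + 15)*23 + 42113 = (9*1 + 15)*23 + 42113 = (9 + 15)*23 + 42113 = 24*23 + 42113 = 552 + 42113 = 42665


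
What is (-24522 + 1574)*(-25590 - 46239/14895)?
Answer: 2915996921324/4965 ≈ 5.8731e+8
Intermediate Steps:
(-24522 + 1574)*(-25590 - 46239/14895) = -22948*(-25590 - 46239*1/14895) = -22948*(-25590 - 15413/4965) = -22948*(-127069763/4965) = 2915996921324/4965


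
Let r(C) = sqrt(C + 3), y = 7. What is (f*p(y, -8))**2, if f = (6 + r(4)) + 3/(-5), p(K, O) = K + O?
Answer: 904/25 + 54*sqrt(7)/5 ≈ 64.734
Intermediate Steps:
r(C) = sqrt(3 + C)
f = 27/5 + sqrt(7) (f = (6 + sqrt(3 + 4)) + 3/(-5) = (6 + sqrt(7)) + 3*(-1/5) = (6 + sqrt(7)) - 3/5 = 27/5 + sqrt(7) ≈ 8.0457)
(f*p(y, -8))**2 = ((27/5 + sqrt(7))*(7 - 8))**2 = ((27/5 + sqrt(7))*(-1))**2 = (-27/5 - sqrt(7))**2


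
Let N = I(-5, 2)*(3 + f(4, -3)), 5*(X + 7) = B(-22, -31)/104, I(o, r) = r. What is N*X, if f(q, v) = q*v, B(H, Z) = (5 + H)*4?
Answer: 8343/65 ≈ 128.35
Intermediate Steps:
B(H, Z) = 20 + 4*H
X = -927/130 (X = -7 + ((20 + 4*(-22))/104)/5 = -7 + ((20 - 88)*(1/104))/5 = -7 + (-68*1/104)/5 = -7 + (⅕)*(-17/26) = -7 - 17/130 = -927/130 ≈ -7.1308)
N = -18 (N = 2*(3 + 4*(-3)) = 2*(3 - 12) = 2*(-9) = -18)
N*X = -18*(-927/130) = 8343/65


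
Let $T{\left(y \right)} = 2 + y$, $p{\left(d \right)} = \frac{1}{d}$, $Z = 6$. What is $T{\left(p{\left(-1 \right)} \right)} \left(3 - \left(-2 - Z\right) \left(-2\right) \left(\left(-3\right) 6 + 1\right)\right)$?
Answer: $275$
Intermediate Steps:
$T{\left(p{\left(-1 \right)} \right)} \left(3 - \left(-2 - Z\right) \left(-2\right) \left(\left(-3\right) 6 + 1\right)\right) = \left(2 + \frac{1}{-1}\right) \left(3 - \left(-2 - 6\right) \left(-2\right) \left(\left(-3\right) 6 + 1\right)\right) = \left(2 - 1\right) \left(3 - \left(-2 - 6\right) \left(-2\right) \left(-18 + 1\right)\right) = 1 \left(3 - \left(-8\right) \left(-2\right) \left(-17\right)\right) = 1 \left(3 - 16 \left(-17\right)\right) = 1 \left(3 - -272\right) = 1 \left(3 + 272\right) = 1 \cdot 275 = 275$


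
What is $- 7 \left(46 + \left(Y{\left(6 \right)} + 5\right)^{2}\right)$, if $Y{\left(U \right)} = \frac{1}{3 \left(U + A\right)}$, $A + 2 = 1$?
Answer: $- \frac{112882}{225} \approx -501.7$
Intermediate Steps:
$A = -1$ ($A = -2 + 1 = -1$)
$Y{\left(U \right)} = \frac{1}{-3 + 3 U}$ ($Y{\left(U \right)} = \frac{1}{3 \left(U - 1\right)} = \frac{1}{3 \left(-1 + U\right)} = \frac{1}{-3 + 3 U}$)
$- 7 \left(46 + \left(Y{\left(6 \right)} + 5\right)^{2}\right) = - 7 \left(46 + \left(\frac{1}{3 \left(-1 + 6\right)} + 5\right)^{2}\right) = - 7 \left(46 + \left(\frac{1}{3 \cdot 5} + 5\right)^{2}\right) = - 7 \left(46 + \left(\frac{1}{3} \cdot \frac{1}{5} + 5\right)^{2}\right) = - 7 \left(46 + \left(\frac{1}{15} + 5\right)^{2}\right) = - 7 \left(46 + \left(\frac{76}{15}\right)^{2}\right) = - 7 \left(46 + \frac{5776}{225}\right) = \left(-7\right) \frac{16126}{225} = - \frac{112882}{225}$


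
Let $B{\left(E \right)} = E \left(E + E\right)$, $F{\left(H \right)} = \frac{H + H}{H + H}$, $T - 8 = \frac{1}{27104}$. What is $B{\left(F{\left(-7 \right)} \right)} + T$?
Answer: $\frac{271041}{27104} \approx 10.0$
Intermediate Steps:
$T = \frac{216833}{27104}$ ($T = 8 + \frac{1}{27104} = \frac{216833}{27104} \approx 8.0$)
$F{\left(H \right)} = 1$ ($F{\left(H \right)} = \frac{2 H}{2 H} = 2 H \frac{1}{2 H} = 1$)
$B{\left(E \right)} = 2 E^{2}$ ($B{\left(E \right)} = E 2 E = 2 E^{2}$)
$B{\left(F{\left(-7 \right)} \right)} + T = 2 \cdot 1^{2} + \frac{216833}{27104} = 2 \cdot 1 + \frac{216833}{27104} = 2 + \frac{216833}{27104} = \frac{271041}{27104}$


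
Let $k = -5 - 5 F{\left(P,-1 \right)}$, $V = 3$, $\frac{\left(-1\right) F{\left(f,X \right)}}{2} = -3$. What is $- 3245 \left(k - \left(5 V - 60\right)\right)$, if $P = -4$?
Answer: $-32450$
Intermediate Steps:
$F{\left(f,X \right)} = 6$ ($F{\left(f,X \right)} = \left(-2\right) \left(-3\right) = 6$)
$k = -35$ ($k = -5 - 30 = -35$)
$- 3245 \left(k - \left(5 V - 60\right)\right) = - 3245 \left(-35 - \left(5 \cdot 3 - 60\right)\right) = - 3245 \left(-35 - \left(15 - 60\right)\right) = - 3245 \left(-35 - -45\right) = - 3245 \left(-35 + 45\right) = \left(-3245\right) 10 = -32450$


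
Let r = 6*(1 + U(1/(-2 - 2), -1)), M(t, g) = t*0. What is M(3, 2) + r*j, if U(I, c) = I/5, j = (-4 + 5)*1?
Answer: 57/10 ≈ 5.7000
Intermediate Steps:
M(t, g) = 0
j = 1 (j = 1*1 = 1)
U(I, c) = I/5 (U(I, c) = I*(1/5) = I/5)
r = 57/10 (r = 6*(1 + 1/(5*(-2 - 2))) = 6*(1 + (1/5)/(-4)) = 6*(1 + (1/5)*(-1/4)) = 6*(1 - 1/20) = 6*(19/20) = 57/10 ≈ 5.7000)
M(3, 2) + r*j = 0 + (57/10)*1 = 0 + 57/10 = 57/10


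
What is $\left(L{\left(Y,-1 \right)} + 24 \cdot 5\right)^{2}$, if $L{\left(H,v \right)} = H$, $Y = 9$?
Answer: $16641$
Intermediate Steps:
$\left(L{\left(Y,-1 \right)} + 24 \cdot 5\right)^{2} = \left(9 + 24 \cdot 5\right)^{2} = \left(9 + 120\right)^{2} = 129^{2} = 16641$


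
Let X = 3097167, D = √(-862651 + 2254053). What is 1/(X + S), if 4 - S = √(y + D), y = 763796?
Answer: 1/(3097171 - √(763796 + √1391402)) ≈ 3.2297e-7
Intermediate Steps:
D = √1391402 ≈ 1179.6
S = 4 - √(763796 + √1391402) ≈ -870.63
1/(X + S) = 1/(3097167 + (4 - √(763796 + √1391402))) = 1/(3097171 - √(763796 + √1391402))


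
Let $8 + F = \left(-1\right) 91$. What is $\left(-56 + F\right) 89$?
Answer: $-13795$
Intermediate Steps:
$F = -99$ ($F = -8 - 91 = -99$)
$\left(-56 + F\right) 89 = \left(-56 - 99\right) 89 = \left(-155\right) 89 = -13795$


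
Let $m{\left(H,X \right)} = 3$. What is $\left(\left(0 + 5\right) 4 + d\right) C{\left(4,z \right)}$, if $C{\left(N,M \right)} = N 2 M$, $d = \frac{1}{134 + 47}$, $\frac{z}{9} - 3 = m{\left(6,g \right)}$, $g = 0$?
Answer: $\frac{1564272}{181} \approx 8642.4$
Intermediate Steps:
$z = 54$ ($z = 27 + 9 \cdot 3 = 27 + 27 = 54$)
$d = \frac{1}{181} \approx 0.0055249$
$C{\left(N,M \right)} = 2 M N$ ($C{\left(N,M \right)} = 2 N M = 2 M N$)
$\left(\left(0 + 5\right) 4 + d\right) C{\left(4,z \right)} = \left(\left(0 + 5\right) 4 + \frac{1}{181}\right) 2 \cdot 54 \cdot 4 = \left(5 \cdot 4 + \frac{1}{181}\right) 432 = \left(20 + \frac{1}{181}\right) 432 = \frac{3621}{181} \cdot 432 = \frac{1564272}{181}$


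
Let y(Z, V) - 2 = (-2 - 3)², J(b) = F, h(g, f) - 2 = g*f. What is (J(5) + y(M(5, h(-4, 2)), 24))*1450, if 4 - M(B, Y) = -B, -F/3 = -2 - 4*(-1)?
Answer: 30450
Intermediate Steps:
h(g, f) = 2 + f*g (h(g, f) = 2 + g*f = 2 + f*g)
F = -6 (F = -3*(-2 - 4*(-1)) = -3*(-2 + 4) = -3*2 = -6)
M(B, Y) = 4 + B (M(B, Y) = 4 - (-1)*B = 4 + B)
J(b) = -6
y(Z, V) = 27 (y(Z, V) = 2 + (-2 - 3)² = 2 + (-5)² = 2 + 25 = 27)
(J(5) + y(M(5, h(-4, 2)), 24))*1450 = (-6 + 27)*1450 = 21*1450 = 30450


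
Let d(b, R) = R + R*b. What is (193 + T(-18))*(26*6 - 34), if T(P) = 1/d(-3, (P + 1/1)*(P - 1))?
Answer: 7605297/323 ≈ 23546.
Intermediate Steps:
T(P) = -1/(2*(1 + P)*(-1 + P)) (T(P) = 1/(((P + 1/1)*(P - 1))*(1 - 3)) = 1/(((P + 1)*(-1 + P))*(-2)) = 1/(((1 + P)*(-1 + P))*(-2)) = 1/(-2*(1 + P)*(-1 + P)) = -1/(2*(1 + P)*(-1 + P)))
(193 + T(-18))*(26*6 - 34) = (193 + 1/(2*(1 - 1*(-18)²)))*(26*6 - 34) = (193 + 1/(2*(1 - 1*324)))*(156 - 34) = (193 + 1/(2*(1 - 324)))*122 = (193 + (½)/(-323))*122 = (193 + (½)*(-1/323))*122 = (193 - 1/646)*122 = (124677/646)*122 = 7605297/323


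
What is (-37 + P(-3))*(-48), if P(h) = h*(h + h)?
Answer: 912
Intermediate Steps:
P(h) = 2*h² (P(h) = h*(2*h) = 2*h²)
(-37 + P(-3))*(-48) = (-37 + 2*(-3)²)*(-48) = (-37 + 2*9)*(-48) = (-37 + 18)*(-48) = -19*(-48) = 912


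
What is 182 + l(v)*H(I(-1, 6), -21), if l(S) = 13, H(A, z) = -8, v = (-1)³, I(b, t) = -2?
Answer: 78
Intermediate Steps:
v = -1
182 + l(v)*H(I(-1, 6), -21) = 182 + 13*(-8) = 182 - 104 = 78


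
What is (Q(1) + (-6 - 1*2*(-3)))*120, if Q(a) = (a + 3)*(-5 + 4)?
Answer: -480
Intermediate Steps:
Q(a) = -3 - a (Q(a) = (3 + a)*(-1) = -3 - a)
(Q(1) + (-6 - 1*2*(-3)))*120 = ((-3 - 1*1) + (-6 - 1*2*(-3)))*120 = ((-3 - 1) + (-6 - 2*(-3)))*120 = (-4 + (-6 + 6))*120 = (-4 + 0)*120 = -4*120 = -480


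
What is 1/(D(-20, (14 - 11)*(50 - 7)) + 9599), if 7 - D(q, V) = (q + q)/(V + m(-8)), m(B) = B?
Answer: 121/1162366 ≈ 0.00010410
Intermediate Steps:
D(q, V) = 7 - 2*q/(-8 + V) (D(q, V) = 7 - (q + q)/(V - 8) = 7 - 2*q/(-8 + V))
1/(D(-20, (14 - 11)*(50 - 7)) + 9599) = 1/((-56 - 2*(-20) + 7*((14 - 11)*(50 - 7)))/(-8 + (14 - 11)*(50 - 7)) + 9599) = 1/((-56 + 40 + 7*(3*43))/(-8 + 3*43) + 9599) = 1/((-56 + 40 + 7*129)/(-8 + 129) + 9599) = 1/((-56 + 40 + 903)/121 + 9599) = 1/((1/121)*887 + 9599) = 1/(887/121 + 9599) = 1/(1162366/121) = 121/1162366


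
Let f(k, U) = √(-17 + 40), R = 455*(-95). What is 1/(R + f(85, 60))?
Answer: -43225/1868400602 - √23/1868400602 ≈ -2.3137e-5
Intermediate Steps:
R = -43225
f(k, U) = √23
1/(R + f(85, 60)) = 1/(-43225 + √23)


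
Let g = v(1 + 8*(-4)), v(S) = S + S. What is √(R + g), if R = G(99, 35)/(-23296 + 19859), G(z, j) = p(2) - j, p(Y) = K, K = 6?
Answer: I*√732304405/3437 ≈ 7.8735*I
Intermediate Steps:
p(Y) = 6
G(z, j) = 6 - j
R = 29/3437 (R = (6 - 1*35)/(-23296 + 19859) = (6 - 35)/(-3437) = -29*(-1/3437) = 29/3437 ≈ 0.0084376)
v(S) = 2*S
g = -62 (g = 2*(1 + 8*(-4)) = 2*(1 - 32) = 2*(-31) = -62)
√(R + g) = √(29/3437 - 62) = √(-213065/3437) = I*√732304405/3437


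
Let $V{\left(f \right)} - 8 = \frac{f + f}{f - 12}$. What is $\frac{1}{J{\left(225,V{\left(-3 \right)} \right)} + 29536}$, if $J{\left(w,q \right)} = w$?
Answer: $\frac{1}{29761} \approx 3.3601 \cdot 10^{-5}$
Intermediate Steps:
$V{\left(f \right)} = 8 + \frac{2 f}{-12 + f}$ ($V{\left(f \right)} = 8 + \frac{f + f}{f - 12} = 8 + \frac{2 f}{-12 + f}$)
$\frac{1}{J{\left(225,V{\left(-3 \right)} \right)} + 29536} = \frac{1}{225 + 29536} = \frac{1}{29761}$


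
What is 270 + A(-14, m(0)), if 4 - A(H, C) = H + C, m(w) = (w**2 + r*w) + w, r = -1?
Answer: 288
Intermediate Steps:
m(w) = w**2 (m(w) = (w**2 - w) + w = w**2)
A(H, C) = 4 - C - H (A(H, C) = 4 - (H + C) = 4 - (C + H) = 4 + (-C - H) = 4 - C - H)
270 + A(-14, m(0)) = 270 + (4 - 1*0**2 - 1*(-14)) = 270 + (4 - 1*0 + 14) = 270 + (4 + 0 + 14) = 270 + 18 = 288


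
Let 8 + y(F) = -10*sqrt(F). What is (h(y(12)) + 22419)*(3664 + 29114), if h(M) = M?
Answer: 734587758 - 655560*sqrt(3) ≈ 7.3345e+8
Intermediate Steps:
y(F) = -8 - 10*sqrt(F)
(h(y(12)) + 22419)*(3664 + 29114) = ((-8 - 20*sqrt(3)) + 22419)*(3664 + 29114) = ((-8 - 20*sqrt(3)) + 22419)*32778 = (22411 - 20*sqrt(3))*32778 = 734587758 - 655560*sqrt(3)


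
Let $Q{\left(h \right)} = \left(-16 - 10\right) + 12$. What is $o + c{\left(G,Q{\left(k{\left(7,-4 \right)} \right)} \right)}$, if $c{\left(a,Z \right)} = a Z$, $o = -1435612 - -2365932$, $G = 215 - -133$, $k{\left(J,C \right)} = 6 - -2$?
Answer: $925448$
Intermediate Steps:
$k{\left(J,C \right)} = 8$ ($k{\left(J,C \right)} = 6 + 2 = 8$)
$G = 348$ ($G = 215 + \left(-39 + 172\right) = 215 + 133 = 348$)
$Q{\left(h \right)} = -14$ ($Q{\left(h \right)} = -26 + 12 = -14$)
$o = 930320$ ($o = -1435612 + 2365932 = 930320$)
$c{\left(a,Z \right)} = Z a$
$o + c{\left(G,Q{\left(k{\left(7,-4 \right)} \right)} \right)} = 930320 - 4872 = 925448$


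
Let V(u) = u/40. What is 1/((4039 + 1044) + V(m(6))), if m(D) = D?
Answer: 20/101663 ≈ 0.00019673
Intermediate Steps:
V(u) = u/40 (V(u) = u*(1/40) = u/40)
1/((4039 + 1044) + V(m(6))) = 1/((4039 + 1044) + (1/40)*6) = 1/(5083 + 3/20) = 1/(101663/20) = 20/101663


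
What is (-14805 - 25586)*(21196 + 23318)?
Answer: -1797964974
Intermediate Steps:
(-14805 - 25586)*(21196 + 23318) = -40391*44514 = -1797964974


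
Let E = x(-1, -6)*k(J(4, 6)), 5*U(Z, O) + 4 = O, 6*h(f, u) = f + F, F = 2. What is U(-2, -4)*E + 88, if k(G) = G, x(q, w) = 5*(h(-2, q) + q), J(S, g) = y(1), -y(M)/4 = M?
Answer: 56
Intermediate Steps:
y(M) = -4*M
h(f, u) = 1/3 + f/6 (h(f, u) = (f + 2)/6 = (2 + f)/6 = 1/3 + f/6)
J(S, g) = -4 (J(S, g) = -4*1 = -4)
U(Z, O) = -4/5 + O/5
x(q, w) = 5*q (x(q, w) = 5*((1/3 + (1/6)*(-2)) + q) = 5*((1/3 - 1/3) + q) = 5*(0 + q) = 5*q)
E = 20 (E = (5*(-1))*(-4) = -5*(-4) = 20)
U(-2, -4)*E + 88 = (-4/5 + (1/5)*(-4))*20 + 88 = (-4/5 - 4/5)*20 + 88 = -8/5*20 + 88 = -32 + 88 = 56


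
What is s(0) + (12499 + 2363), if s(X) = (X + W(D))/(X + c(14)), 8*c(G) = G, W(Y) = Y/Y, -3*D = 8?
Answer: 104038/7 ≈ 14863.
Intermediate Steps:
D = -8/3 (D = -⅓*8 = -8/3 ≈ -2.6667)
W(Y) = 1
c(G) = G/8
s(X) = (1 + X)/(7/4 + X) (s(X) = (X + 1)/(X + (⅛)*14) = (1 + X)/(X + 7/4) = (1 + X)/(7/4 + X))
s(0) + (12499 + 2363) = 4*(1 + 0)/(7 + 4*0) + (12499 + 2363) = 4*1/(7 + 0) + 14862 = 4*1/7 + 14862 = 4*(⅐)*1 + 14862 = 4/7 + 14862 = 104038/7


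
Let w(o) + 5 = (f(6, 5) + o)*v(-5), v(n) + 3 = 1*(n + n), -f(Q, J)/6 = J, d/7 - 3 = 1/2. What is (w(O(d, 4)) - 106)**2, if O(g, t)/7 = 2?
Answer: 9409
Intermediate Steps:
d = 49/2 (d = 21 + 7/2 = 49/2 ≈ 24.500)
f(Q, J) = -6*J
O(g, t) = 14 (O(g, t) = 7*2 = 14)
v(n) = -3 + 2*n (v(n) = -3 + 1*(n + n) = -3 + 1*(2*n) = -3 + 2*n)
w(o) = 385 - 13*o (w(o) = -5 + (-6*5 + o)*(-3 + 2*(-5)) = -5 + (-30 + o)*(-3 - 10) = -5 + (-30 + o)*(-13) = -5 + (390 - 13*o) = 385 - 13*o)
(w(O(d, 4)) - 106)**2 = ((385 - 13*14) - 106)**2 = ((385 - 182) - 106)**2 = (203 - 106)**2 = 97**2 = 9409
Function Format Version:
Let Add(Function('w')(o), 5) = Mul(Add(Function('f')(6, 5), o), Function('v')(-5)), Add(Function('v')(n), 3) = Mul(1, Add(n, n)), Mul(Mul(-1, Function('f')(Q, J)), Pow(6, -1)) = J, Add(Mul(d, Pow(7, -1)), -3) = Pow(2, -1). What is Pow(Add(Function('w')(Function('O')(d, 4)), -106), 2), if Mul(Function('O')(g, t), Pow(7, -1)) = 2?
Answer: 9409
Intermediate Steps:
d = Rational(49, 2) (d = Add(21, Mul(7, Pow(2, -1))) = Add(21, Mul(7, Rational(1, 2))) = Add(21, Rational(7, 2)) = Rational(49, 2) ≈ 24.500)
Function('f')(Q, J) = Mul(-6, J)
Function('O')(g, t) = 14 (Function('O')(g, t) = Mul(7, 2) = 14)
Function('v')(n) = Add(-3, Mul(2, n)) (Function('v')(n) = Add(-3, Mul(1, Add(n, n))) = Add(-3, Mul(1, Mul(2, n))) = Add(-3, Mul(2, n)))
Function('w')(o) = Add(385, Mul(-13, o)) (Function('w')(o) = Add(-5, Mul(Add(Mul(-6, 5), o), Add(-3, Mul(2, -5)))) = Add(-5, Mul(Add(-30, o), Add(-3, -10))) = Add(-5, Mul(Add(-30, o), -13)) = Add(-5, Add(390, Mul(-13, o))) = Add(385, Mul(-13, o)))
Pow(Add(Function('w')(Function('O')(d, 4)), -106), 2) = Pow(Add(Add(385, Mul(-13, 14)), -106), 2) = Pow(Add(Add(385, -182), -106), 2) = Pow(Add(203, -106), 2) = Pow(97, 2) = 9409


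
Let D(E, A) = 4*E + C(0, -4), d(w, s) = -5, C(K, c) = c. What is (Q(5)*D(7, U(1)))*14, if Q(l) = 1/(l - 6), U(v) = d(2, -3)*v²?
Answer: -336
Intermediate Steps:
U(v) = -5*v²
Q(l) = 1/(-6 + l)
D(E, A) = -4 + 4*E (D(E, A) = 4*E - 4 = -4 + 4*E)
(Q(5)*D(7, U(1)))*14 = ((-4 + 4*7)/(-6 + 5))*14 = ((-4 + 28)/(-1))*14 = -1*24*14 = -24*14 = -336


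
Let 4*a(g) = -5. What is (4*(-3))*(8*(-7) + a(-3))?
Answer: 687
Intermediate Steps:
a(g) = -5/4 (a(g) = (¼)*(-5) = -5/4)
(4*(-3))*(8*(-7) + a(-3)) = (4*(-3))*(8*(-7) - 5/4) = -12*(-56 - 5/4) = -12*(-229/4) = 687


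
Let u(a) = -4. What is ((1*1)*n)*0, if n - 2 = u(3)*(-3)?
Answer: 0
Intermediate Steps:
n = 14 (n = 2 - 4*(-3) = 2 + 12 = 14)
((1*1)*n)*0 = ((1*1)*14)*0 = (1*14)*0 = 14*0 = 0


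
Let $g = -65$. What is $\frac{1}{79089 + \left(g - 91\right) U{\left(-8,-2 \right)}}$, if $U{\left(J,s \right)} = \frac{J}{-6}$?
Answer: $\frac{1}{78881} \approx 1.2677 \cdot 10^{-5}$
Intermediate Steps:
$U{\left(J,s \right)} = - \frac{J}{6}$ ($U{\left(J,s \right)} = J \left(- \frac{1}{6}\right) = - \frac{J}{6}$)
$\frac{1}{79089 + \left(g - 91\right) U{\left(-8,-2 \right)}} = \frac{1}{79089 + \left(-65 - 91\right) \left(\left(- \frac{1}{6}\right) \left(-8\right)\right)} = \frac{1}{79089 - 208} = \frac{1}{78881}$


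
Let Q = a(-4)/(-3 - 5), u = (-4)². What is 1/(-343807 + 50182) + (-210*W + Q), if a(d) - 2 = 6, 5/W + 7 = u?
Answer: -34549876/293625 ≈ -117.67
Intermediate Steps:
u = 16
W = 5/9 (W = 5/(-7 + 16) = 5/9 ≈ 0.55556)
a(d) = 8 (a(d) = 2 + 6 = 8)
Q = -1 (Q = 8/(-3 - 5) = 8/(-8) = 8*(-⅛) = -1)
1/(-343807 + 50182) + (-210*W + Q) = 1/(-343807 + 50182) + (-210*5/9 - 1) = 1/(-293625) + (-350/3 - 1) = -1/293625 - 353/3 = -34549876/293625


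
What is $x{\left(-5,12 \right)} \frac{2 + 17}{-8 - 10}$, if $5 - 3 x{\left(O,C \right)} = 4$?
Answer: $- \frac{19}{54} \approx -0.35185$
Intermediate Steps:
$x{\left(O,C \right)} = \frac{1}{3}$ ($x{\left(O,C \right)} = \frac{5}{3} - \frac{4}{3} = \frac{1}{3}$)
$x{\left(-5,12 \right)} \frac{2 + 17}{-8 - 10} = \frac{\left(2 + 17\right) \frac{1}{-8 - 10}}{3} = \frac{19 \frac{1}{-18}}{3} = \frac{19 \left(- \frac{1}{18}\right)}{3} = \frac{1}{3} \left(- \frac{19}{18}\right) = - \frac{19}{54}$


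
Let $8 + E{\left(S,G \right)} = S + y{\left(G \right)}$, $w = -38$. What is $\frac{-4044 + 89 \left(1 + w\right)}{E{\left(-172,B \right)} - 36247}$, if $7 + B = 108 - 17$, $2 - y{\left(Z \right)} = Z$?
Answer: $\frac{667}{3319} \approx 0.20096$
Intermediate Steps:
$y{\left(Z \right)} = 2 - Z$
$B = 84$ ($B = -7 + \left(108 - 17\right) = -7 + 91 = 84$)
$E{\left(S,G \right)} = -6 + S - G$ ($E{\left(S,G \right)} = -8 - \left(-2 + G - S\right) = -8 + \left(2 + S - G\right) = -6 + S - G$)
$\frac{-4044 + 89 \left(1 + w\right)}{E{\left(-172,B \right)} - 36247} = \frac{-4044 + 89 \left(1 - 38\right)}{\left(-6 - 172 - 84\right) - 36247} = \frac{-4044 + 89 \left(-37\right)}{\left(-6 - 172 - 84\right) - 36247} = \frac{-4044 - 3293}{-262 - 36247} = - \frac{7337}{-36509} = \left(-7337\right) \left(- \frac{1}{36509}\right) = \frac{667}{3319}$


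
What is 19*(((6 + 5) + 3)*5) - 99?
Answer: 1231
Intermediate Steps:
19*(((6 + 5) + 3)*5) - 99 = 19*((11 + 3)*5) - 99 = 19*(14*5) - 99 = 19*70 - 99 = 1330 - 99 = 1231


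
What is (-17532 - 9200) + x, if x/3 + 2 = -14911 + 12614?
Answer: -33629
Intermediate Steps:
x = -6897 (x = -6 + 3*(-14911 + 12614) = -6 + 3*(-2297) = -6 - 6891 = -6897)
(-17532 - 9200) + x = (-17532 - 9200) - 6897 = -26732 - 6897 = -33629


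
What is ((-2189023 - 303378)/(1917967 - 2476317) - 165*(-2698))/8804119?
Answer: 248563161901/4915779843650 ≈ 0.050564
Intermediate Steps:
((-2189023 - 303378)/(1917967 - 2476317) - 165*(-2698))/8804119 = (-2492401/(-558350) + 445170)*(1/8804119) = (-2492401*(-1/558350) + 445170)*(1/8804119) = (2492401/558350 + 445170)*(1/8804119) = (248563161901/558350)*(1/8804119) = 248563161901/4915779843650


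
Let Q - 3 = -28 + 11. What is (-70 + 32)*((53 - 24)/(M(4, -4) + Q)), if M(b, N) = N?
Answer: 551/9 ≈ 61.222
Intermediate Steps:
Q = -14 (Q = 3 + (-28 + 11) = 3 - 17 = -14)
(-70 + 32)*((53 - 24)/(M(4, -4) + Q)) = (-70 + 32)*((53 - 24)/(-4 - 14)) = -1102/(-18) = -1102*(-1)/18 = -38*(-29/18) = 551/9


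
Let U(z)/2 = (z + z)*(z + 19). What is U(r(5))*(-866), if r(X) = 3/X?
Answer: -1018416/25 ≈ -40737.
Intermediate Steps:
U(z) = 4*z*(19 + z) (U(z) = 2*((z + z)*(z + 19)) = 2*((2*z)*(19 + z)) = 2*(2*z*(19 + z)) = 4*z*(19 + z))
U(r(5))*(-866) = (4*(3/5)*(19 + 3/5))*(-866) = (4*(3*(⅕))*(19 + 3*(⅕)))*(-866) = (4*(⅗)*(19 + ⅗))*(-866) = (4*(⅗)*(98/5))*(-866) = (1176/25)*(-866) = -1018416/25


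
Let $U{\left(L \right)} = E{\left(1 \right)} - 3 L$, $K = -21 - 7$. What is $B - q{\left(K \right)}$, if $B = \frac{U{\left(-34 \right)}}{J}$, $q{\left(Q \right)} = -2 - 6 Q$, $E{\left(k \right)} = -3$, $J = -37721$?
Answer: $- \frac{6261785}{37721} \approx -166.0$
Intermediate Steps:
$K = -28$ ($K = -21 - 7 = -28$)
$U{\left(L \right)} = -3 - 3 L$
$B = - \frac{99}{37721}$ ($B = \frac{-3 - -102}{-37721} = \left(-3 + 102\right) \left(- \frac{1}{37721}\right) = 99 \left(- \frac{1}{37721}\right) = - \frac{99}{37721} \approx -0.0026245$)
$B - q{\left(K \right)} = - \frac{99}{37721} - \left(-2 - -168\right) = - \frac{99}{37721} - \left(-2 + 168\right) = - \frac{99}{37721} - 166 = - \frac{6261785}{37721}$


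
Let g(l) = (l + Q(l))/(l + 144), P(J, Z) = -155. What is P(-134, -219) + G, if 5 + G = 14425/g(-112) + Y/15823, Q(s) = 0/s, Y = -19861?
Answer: -474354337/110761 ≈ -4282.7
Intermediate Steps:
Q(s) = 0
g(l) = l/(144 + l) (g(l) = (l + 0)/(l + 144) = l/(144 + l))
G = -457186382/110761 (G = -5 + (14425/((-112/(144 - 112))) - 19861/15823) = -5 + (14425/((-112/32)) - 19861*1/15823) = -5 + (14425/((-112*1/32)) - 19861/15823) = -5 + (14425/(-7/2) - 19861/15823) = -5 + (14425*(-2/7) - 19861/15823) = -5 + (-28850/7 - 19861/15823) = -5 - 456632577/110761 = -457186382/110761 ≈ -4127.7)
P(-134, -219) + G = -155 - 457186382/110761 = -474354337/110761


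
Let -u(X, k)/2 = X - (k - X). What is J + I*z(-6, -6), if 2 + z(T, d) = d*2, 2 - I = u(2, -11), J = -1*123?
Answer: -571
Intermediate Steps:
u(X, k) = -4*X + 2*k (u(X, k) = -2*(X - (k - X)) = -2*(X + (X - k)) = -2*(-k + 2*X) = -4*X + 2*k)
J = -123
I = 32 (I = 2 - (-4*2 + 2*(-11)) = 2 - (-8 - 22) = 2 - 1*(-30) = 2 + 30 = 32)
z(T, d) = -2 + 2*d (z(T, d) = -2 + d*2 = -2 + 2*d)
J + I*z(-6, -6) = -123 + 32*(-2 + 2*(-6)) = -123 + 32*(-2 - 12) = -123 + 32*(-14) = -123 - 448 = -571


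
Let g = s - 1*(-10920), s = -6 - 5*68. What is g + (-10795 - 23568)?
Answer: -23789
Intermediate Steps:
s = -346 (s = -6 - 340 = -346)
g = 10574 (g = -346 - 1*(-10920) = -346 + 10920 = 10574)
g + (-10795 - 23568) = 10574 + (-10795 - 23568) = 10574 - 34363 = -23789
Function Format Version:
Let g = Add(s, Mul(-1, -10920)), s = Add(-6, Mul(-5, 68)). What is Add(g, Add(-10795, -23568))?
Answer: -23789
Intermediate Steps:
s = -346 (s = Add(-6, -340) = -346)
g = 10574 (g = Add(-346, Mul(-1, -10920)) = Add(-346, 10920) = 10574)
Add(g, Add(-10795, -23568)) = Add(10574, Add(-10795, -23568)) = Add(10574, -34363) = -23789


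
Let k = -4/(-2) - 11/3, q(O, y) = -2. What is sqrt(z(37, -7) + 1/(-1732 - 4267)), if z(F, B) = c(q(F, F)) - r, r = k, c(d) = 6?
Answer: sqrt(2483118078)/17997 ≈ 2.7688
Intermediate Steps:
k = -5/3 (k = -4*(-1/2) - 11*1/3 = 2 - 11/3 = -5/3 ≈ -1.6667)
r = -5/3 ≈ -1.6667
z(F, B) = 23/3 (z(F, B) = 6 - 1*(-5/3) = 6 + 5/3 = 23/3)
sqrt(z(37, -7) + 1/(-1732 - 4267)) = sqrt(23/3 + 1/(-1732 - 4267)) = sqrt(23/3 + 1/(-5999)) = sqrt(23/3 - 1/5999) = sqrt(137974/17997) = sqrt(2483118078)/17997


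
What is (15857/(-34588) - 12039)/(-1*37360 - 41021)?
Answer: 416420789/2711042028 ≈ 0.15360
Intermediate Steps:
(15857/(-34588) - 12039)/(-1*37360 - 41021) = (15857*(-1/34588) - 12039)/(-37360 - 41021) = (-15857/34588 - 12039)/(-78381) = -416420789/34588*(-1/78381) = 416420789/2711042028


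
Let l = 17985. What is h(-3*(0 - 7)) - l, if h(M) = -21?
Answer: -18006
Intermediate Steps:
h(-3*(0 - 7)) - l = -21 - 1*17985 = -21 - 17985 = -18006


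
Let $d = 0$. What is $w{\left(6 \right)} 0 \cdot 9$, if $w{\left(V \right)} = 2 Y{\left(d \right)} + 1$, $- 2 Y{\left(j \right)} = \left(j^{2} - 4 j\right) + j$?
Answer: $0$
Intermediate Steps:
$Y{\left(j \right)} = - \frac{j^{2}}{2} + \frac{3 j}{2}$ ($Y{\left(j \right)} = - \frac{\left(j^{2} - 4 j\right) + j}{2} = - \frac{j^{2} - 3 j}{2} = - \frac{j^{2}}{2} + \frac{3 j}{2}$)
$w{\left(V \right)} = 1$ ($w{\left(V \right)} = 2 \cdot \frac{1}{2} \cdot 0 \left(3 - 0\right) + 1 = 2 \cdot \frac{1}{2} \cdot 0 \left(3 + 0\right) + 1 = 2 \cdot \frac{1}{2} \cdot 0 \cdot 3 + 1 = 2 \cdot 0 + 1 = 0 + 1 = 1$)
$w{\left(6 \right)} 0 \cdot 9 = 1 \cdot 0 \cdot 9 = 0 \cdot 9 = 0$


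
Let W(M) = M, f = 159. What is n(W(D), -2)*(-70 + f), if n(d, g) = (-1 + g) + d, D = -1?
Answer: -356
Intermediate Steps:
n(d, g) = -1 + d + g
n(W(D), -2)*(-70 + f) = (-1 - 1 - 2)*(-70 + 159) = -4*89 = -356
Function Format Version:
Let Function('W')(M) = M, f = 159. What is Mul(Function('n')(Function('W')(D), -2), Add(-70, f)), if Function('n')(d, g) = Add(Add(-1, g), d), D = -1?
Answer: -356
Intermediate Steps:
Function('n')(d, g) = Add(-1, d, g)
Mul(Function('n')(Function('W')(D), -2), Add(-70, f)) = Mul(Add(-1, -1, -2), Add(-70, 159)) = Mul(-4, 89) = -356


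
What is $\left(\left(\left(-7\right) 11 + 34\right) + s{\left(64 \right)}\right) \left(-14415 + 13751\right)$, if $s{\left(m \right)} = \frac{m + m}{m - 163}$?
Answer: $\frac{2911640}{99} \approx 29411.0$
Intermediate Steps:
$s{\left(m \right)} = \frac{2 m}{-163 + m}$
$\left(\left(\left(-7\right) 11 + 34\right) + s{\left(64 \right)}\right) \left(-14415 + 13751\right) = \left(\left(\left(-7\right) 11 + 34\right) + 2 \cdot 64 \frac{1}{-163 + 64}\right) \left(-14415 + 13751\right) = \left(\left(-77 + 34\right) + 2 \cdot 64 \frac{1}{-99}\right) \left(-664\right) = \left(-43 + 2 \cdot 64 \left(- \frac{1}{99}\right)\right) \left(-664\right) = \left(-43 - \frac{128}{99}\right) \left(-664\right) = \left(- \frac{4385}{99}\right) \left(-664\right) = \frac{2911640}{99}$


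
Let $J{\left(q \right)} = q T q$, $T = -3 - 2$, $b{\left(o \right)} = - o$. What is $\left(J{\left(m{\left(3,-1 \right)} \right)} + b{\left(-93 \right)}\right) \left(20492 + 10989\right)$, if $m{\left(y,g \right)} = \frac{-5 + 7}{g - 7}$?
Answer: $\frac{46686323}{16} \approx 2.9179 \cdot 10^{6}$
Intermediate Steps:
$T = -5$
$m{\left(y,g \right)} = \frac{2}{-7 + g}$
$J{\left(q \right)} = - 5 q^{2}$ ($J{\left(q \right)} = q \left(-5\right) q = - 5 q q = - 5 q^{2}$)
$\left(J{\left(m{\left(3,-1 \right)} \right)} + b{\left(-93 \right)}\right) \left(20492 + 10989\right) = \left(- 5 \left(\frac{2}{-7 - 1}\right)^{2} - -93\right) \left(20492 + 10989\right) = \left(- 5 \left(\frac{2}{-8}\right)^{2} + 93\right) 31481 = \left(- 5 \left(2 \left(- \frac{1}{8}\right)\right)^{2} + 93\right) 31481 = \left(- 5 \left(- \frac{1}{4}\right)^{2} + 93\right) 31481 = \left(\left(-5\right) \frac{1}{16} + 93\right) 31481 = \left(- \frac{5}{16} + 93\right) 31481 = \frac{1483}{16} \cdot 31481 = \frac{46686323}{16}$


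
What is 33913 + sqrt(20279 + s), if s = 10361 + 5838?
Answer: 33913 + sqrt(36478) ≈ 34104.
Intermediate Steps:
s = 16199
33913 + sqrt(20279 + s) = 33913 + sqrt(20279 + 16199) = 33913 + sqrt(36478)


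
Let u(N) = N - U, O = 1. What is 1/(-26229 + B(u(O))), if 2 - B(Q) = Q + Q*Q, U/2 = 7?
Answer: -1/26383 ≈ -3.7903e-5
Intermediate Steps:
U = 14 (U = 2*7 = 14)
u(N) = -14 + N (u(N) = N - 1*14 = N - 14 = -14 + N)
B(Q) = 2 - Q - Q**2 (B(Q) = 2 - (Q + Q*Q) = 2 - (Q + Q**2) = 2 + (-Q - Q**2) = 2 - Q - Q**2)
1/(-26229 + B(u(O))) = 1/(-26229 + (2 - (-14 + 1) - (-14 + 1)**2)) = 1/(-26229 + (2 - 1*(-13) - 1*(-13)**2)) = 1/(-26229 + (2 + 13 - 1*169)) = 1/(-26229 + (2 + 13 - 169)) = 1/(-26229 - 154) = 1/(-26383) = -1/26383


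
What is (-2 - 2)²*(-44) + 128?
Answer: -576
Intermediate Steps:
(-2 - 2)²*(-44) + 128 = (-4)²*(-44) + 128 = 16*(-44) + 128 = -704 + 128 = -576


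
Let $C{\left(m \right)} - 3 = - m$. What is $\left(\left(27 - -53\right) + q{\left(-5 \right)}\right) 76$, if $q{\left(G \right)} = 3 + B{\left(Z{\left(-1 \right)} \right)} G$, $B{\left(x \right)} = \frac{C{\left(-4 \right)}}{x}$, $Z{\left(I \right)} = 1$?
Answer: $3648$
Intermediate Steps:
$C{\left(m \right)} = 3 - m$
$B{\left(x \right)} = \frac{7}{x}$ ($B{\left(x \right)} = \frac{3 - -4}{x} = \frac{3 + 4}{x} = \frac{7}{x}$)
$q{\left(G \right)} = 3 + 7 G$ ($q{\left(G \right)} = 3 + \frac{7}{1} G = 3 + 7 \cdot 1 G = 3 + 7 G$)
$\left(\left(27 - -53\right) + q{\left(-5 \right)}\right) 76 = \left(\left(27 - -53\right) + \left(3 + 7 \left(-5\right)\right)\right) 76 = \left(\left(27 + 53\right) + \left(3 - 35\right)\right) 76 = \left(80 - 32\right) 76 = 48 \cdot 76 = 3648$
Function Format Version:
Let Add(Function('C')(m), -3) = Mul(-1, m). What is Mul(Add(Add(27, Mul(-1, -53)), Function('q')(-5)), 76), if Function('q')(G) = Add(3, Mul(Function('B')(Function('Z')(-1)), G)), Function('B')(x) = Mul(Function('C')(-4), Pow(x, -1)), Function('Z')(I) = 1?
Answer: 3648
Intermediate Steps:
Function('C')(m) = Add(3, Mul(-1, m))
Function('B')(x) = Mul(7, Pow(x, -1)) (Function('B')(x) = Mul(Add(3, Mul(-1, -4)), Pow(x, -1)) = Mul(Add(3, 4), Pow(x, -1)) = Mul(7, Pow(x, -1)))
Function('q')(G) = Add(3, Mul(7, G)) (Function('q')(G) = Add(3, Mul(Mul(7, Pow(1, -1)), G)) = Add(3, Mul(Mul(7, 1), G)) = Add(3, Mul(7, G)))
Mul(Add(Add(27, Mul(-1, -53)), Function('q')(-5)), 76) = Mul(Add(Add(27, Mul(-1, -53)), Add(3, Mul(7, -5))), 76) = Mul(Add(Add(27, 53), Add(3, -35)), 76) = Mul(Add(80, -32), 76) = Mul(48, 76) = 3648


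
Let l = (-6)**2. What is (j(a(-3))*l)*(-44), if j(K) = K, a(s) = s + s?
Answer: 9504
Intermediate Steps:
a(s) = 2*s
l = 36
(j(a(-3))*l)*(-44) = ((2*(-3))*36)*(-44) = -6*36*(-44) = -216*(-44) = 9504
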